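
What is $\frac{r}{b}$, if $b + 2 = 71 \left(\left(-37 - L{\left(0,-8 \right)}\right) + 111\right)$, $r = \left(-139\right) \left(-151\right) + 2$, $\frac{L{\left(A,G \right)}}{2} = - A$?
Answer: $\frac{20991}{5252} \approx 3.9968$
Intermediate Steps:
$L{\left(A,G \right)} = - 2 A$ ($L{\left(A,G \right)} = 2 \left(- A\right) = - 2 A$)
$r = 20991$ ($r = 20989 + 2 = 20991$)
$b = 5252$ ($b = -2 + 71 \left(\left(-37 - \left(-2\right) 0\right) + 111\right) = -2 + 71 \left(\left(-37 - 0\right) + 111\right) = -2 + 71 \left(\left(-37 + 0\right) + 111\right) = -2 + 71 \left(-37 + 111\right) = -2 + 71 \cdot 74 = -2 + 5254 = 5252$)
$\frac{r}{b} = \frac{20991}{5252}$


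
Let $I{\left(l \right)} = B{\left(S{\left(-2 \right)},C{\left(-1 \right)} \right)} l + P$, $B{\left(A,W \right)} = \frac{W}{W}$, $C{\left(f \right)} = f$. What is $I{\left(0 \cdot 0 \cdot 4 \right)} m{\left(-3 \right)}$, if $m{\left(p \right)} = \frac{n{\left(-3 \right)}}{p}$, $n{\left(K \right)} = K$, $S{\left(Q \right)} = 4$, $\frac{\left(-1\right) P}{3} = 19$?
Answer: $-57$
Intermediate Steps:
$P = -57$ ($P = \left(-3\right) 19 = -57$)
$B{\left(A,W \right)} = 1$
$m{\left(p \right)} = - \frac{3}{p}$
$I{\left(l \right)} = -57 + l$ ($I{\left(l \right)} = 1 l - 57 = l - 57 = -57 + l$)
$I{\left(0 \cdot 0 \cdot 4 \right)} m{\left(-3 \right)} = \left(-57 + 0 \cdot 0 \cdot 4\right) \left(- \frac{3}{-3}\right) = \left(-57 + 0 \cdot 4\right) \left(\left(-3\right) \left(- \frac{1}{3}\right)\right) = \left(-57 + 0\right) 1 = \left(-57\right) 1 = -57$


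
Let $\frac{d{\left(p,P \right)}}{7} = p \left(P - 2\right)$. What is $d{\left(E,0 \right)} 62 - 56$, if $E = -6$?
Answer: $5152$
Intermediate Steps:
$d{\left(p,P \right)} = 7 p \left(-2 + P\right)$ ($d{\left(p,P \right)} = 7 p \left(P - 2\right) = 7 p \left(-2 + P\right)$)
$d{\left(E,0 \right)} 62 - 56 = 7 \left(-6\right) \left(-2 + 0\right) 62 - 56 = 7 \left(-6\right) \left(-2\right) 62 - 56 = 84 \cdot 62 - 56 = 5208 - 56 = 5152$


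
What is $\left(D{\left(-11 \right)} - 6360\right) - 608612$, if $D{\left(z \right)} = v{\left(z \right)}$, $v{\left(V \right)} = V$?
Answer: $-614983$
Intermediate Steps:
$D{\left(z \right)} = z$
$\left(D{\left(-11 \right)} - 6360\right) - 608612 = \left(-11 - 6360\right) - 608612 = -6371 - 608612 = -614983$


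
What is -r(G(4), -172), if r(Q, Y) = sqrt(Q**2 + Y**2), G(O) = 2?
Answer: -2*sqrt(7397) ≈ -172.01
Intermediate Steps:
-r(G(4), -172) = -sqrt(2**2 + (-172)**2) = -sqrt(4 + 29584) = -sqrt(29588) = -2*sqrt(7397)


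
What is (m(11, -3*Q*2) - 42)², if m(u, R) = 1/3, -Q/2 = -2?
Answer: 15625/9 ≈ 1736.1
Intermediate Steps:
Q = 4 (Q = -2*(-2) = 4)
m(u, R) = ⅓
(m(11, -3*Q*2) - 42)² = (⅓ - 42)² = (-125/3)² = 15625/9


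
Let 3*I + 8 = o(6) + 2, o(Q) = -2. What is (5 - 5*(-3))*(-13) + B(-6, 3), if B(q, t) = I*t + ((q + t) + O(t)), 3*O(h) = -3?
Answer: -272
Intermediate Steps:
O(h) = -1 (O(h) = (1/3)*(-3) = -1)
I = -8/3 (I = -8/3 + (-2 + 2)/3 = -8/3 + (1/3)*0 = -8/3 + 0 = -8/3 ≈ -2.6667)
B(q, t) = -1 + q - 5*t/3 (B(q, t) = -8*t/3 + ((q + t) - 1) = -8*t/3 + (-1 + q + t) = -1 + q - 5*t/3)
(5 - 5*(-3))*(-13) + B(-6, 3) = (5 - 5*(-3))*(-13) + (-1 - 6 - 5/3*3) = (5 + 15)*(-13) + (-1 - 6 - 5) = 20*(-13) - 12 = -260 - 12 = -272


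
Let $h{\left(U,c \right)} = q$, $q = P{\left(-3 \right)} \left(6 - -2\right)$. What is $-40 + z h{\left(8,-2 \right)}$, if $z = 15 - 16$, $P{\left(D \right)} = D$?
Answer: $-16$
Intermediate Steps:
$q = -24$ ($q = - 3 \left(6 - -2\right) = - 3 \left(6 + 2\right) = \left(-3\right) 8 = -24$)
$h{\left(U,c \right)} = -24$
$z = -1$
$-40 + z h{\left(8,-2 \right)} = -40 - -24 = -40 + 24 = -16$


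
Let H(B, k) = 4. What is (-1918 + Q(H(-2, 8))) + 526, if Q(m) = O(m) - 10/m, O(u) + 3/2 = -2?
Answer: -1398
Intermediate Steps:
O(u) = -7/2 (O(u) = -3/2 - 2 = -7/2)
Q(m) = -7/2 - 10/m
(-1918 + Q(H(-2, 8))) + 526 = (-1918 + (-7/2 - 10/4)) + 526 = (-1918 + (-7/2 - 10*¼)) + 526 = (-1918 + (-7/2 - 5/2)) + 526 = (-1918 - 6) + 526 = -1924 + 526 = -1398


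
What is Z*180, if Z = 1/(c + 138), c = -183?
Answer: -4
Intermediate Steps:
Z = -1/45 (Z = 1/(-183 + 138) = 1/(-45) = -1/45 ≈ -0.022222)
Z*180 = -1/45*180 = -4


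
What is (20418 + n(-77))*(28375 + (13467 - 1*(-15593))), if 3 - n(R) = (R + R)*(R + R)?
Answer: -189248325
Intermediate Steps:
n(R) = 3 - 4*R² (n(R) = 3 - (R + R)*(R + R) = 3 - 2*R*2*R = 3 - 4*R²)
(20418 + n(-77))*(28375 + (13467 - 1*(-15593))) = (20418 + (3 - 4*(-77)²))*(28375 + (13467 - 1*(-15593))) = (20418 + (3 - 4*5929))*(28375 + (13467 + 15593)) = (20418 + (3 - 23716))*(28375 + 29060) = (20418 - 23713)*57435 = -3295*57435 = -189248325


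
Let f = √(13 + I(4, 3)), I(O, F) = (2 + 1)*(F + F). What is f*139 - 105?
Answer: -105 + 139*√31 ≈ 668.92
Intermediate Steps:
I(O, F) = 6*F (I(O, F) = 3*(2*F) = 6*F)
f = √31 (f = √(13 + 6*3) = √(13 + 18) = √31 ≈ 5.5678)
f*139 - 105 = √31*139 - 105 = 139*√31 - 105 = -105 + 139*√31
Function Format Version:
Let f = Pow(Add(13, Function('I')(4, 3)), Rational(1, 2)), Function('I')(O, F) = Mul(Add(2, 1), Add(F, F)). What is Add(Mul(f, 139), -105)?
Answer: Add(-105, Mul(139, Pow(31, Rational(1, 2)))) ≈ 668.92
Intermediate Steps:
Function('I')(O, F) = Mul(6, F) (Function('I')(O, F) = Mul(3, Mul(2, F)) = Mul(6, F))
f = Pow(31, Rational(1, 2)) (f = Pow(Add(13, Mul(6, 3)), Rational(1, 2)) = Pow(Add(13, 18), Rational(1, 2)) = Pow(31, Rational(1, 2)) ≈ 5.5678)
Add(Mul(f, 139), -105) = Add(Mul(Pow(31, Rational(1, 2)), 139), -105) = Add(Mul(139, Pow(31, Rational(1, 2))), -105) = Add(-105, Mul(139, Pow(31, Rational(1, 2))))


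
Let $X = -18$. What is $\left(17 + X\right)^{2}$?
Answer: $1$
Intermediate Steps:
$\left(17 + X\right)^{2} = \left(17 - 18\right)^{2} = \left(-1\right)^{2} = 1$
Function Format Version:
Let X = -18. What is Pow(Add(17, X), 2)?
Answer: 1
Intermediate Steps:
Pow(Add(17, X), 2) = Pow(Add(17, -18), 2) = Pow(-1, 2) = 1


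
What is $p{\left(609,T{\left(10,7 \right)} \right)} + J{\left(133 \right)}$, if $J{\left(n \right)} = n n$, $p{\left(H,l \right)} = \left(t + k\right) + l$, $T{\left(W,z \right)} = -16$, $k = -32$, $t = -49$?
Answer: $17592$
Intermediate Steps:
$p{\left(H,l \right)} = -81 + l$ ($p{\left(H,l \right)} = \left(-49 - 32\right) + l = -81 + l$)
$J{\left(n \right)} = n^{2}$
$p{\left(609,T{\left(10,7 \right)} \right)} + J{\left(133 \right)} = \left(-81 - 16\right) + 133^{2} = -97 + 17689 = 17592$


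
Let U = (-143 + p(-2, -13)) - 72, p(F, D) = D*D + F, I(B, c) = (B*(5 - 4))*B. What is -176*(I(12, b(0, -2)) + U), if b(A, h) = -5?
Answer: -16896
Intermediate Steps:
I(B, c) = B**2 (I(B, c) = (B*1)*B = B*B = B**2)
p(F, D) = F + D**2 (p(F, D) = D**2 + F = F + D**2)
U = -48 (U = (-143 + (-2 + (-13)**2)) - 72 = (-143 + (-2 + 169)) - 72 = (-143 + 167) - 72 = 24 - 72 = -48)
-176*(I(12, b(0, -2)) + U) = -176*(12**2 - 48) = -176*(144 - 48) = -176*96 = -16896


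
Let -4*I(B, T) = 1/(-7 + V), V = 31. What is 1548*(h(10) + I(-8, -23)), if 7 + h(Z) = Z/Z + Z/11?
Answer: -694923/88 ≈ -7896.9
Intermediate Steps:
h(Z) = -6 + Z/11 (h(Z) = -7 + (Z/Z + Z/11) = -7 + (1 + Z*(1/11)) = -7 + (1 + Z/11) = -6 + Z/11)
I(B, T) = -1/96 (I(B, T) = -1/(4*(-7 + 31)) = -¼/24 = -¼*1/24 = -1/96)
1548*(h(10) + I(-8, -23)) = 1548*((-6 + (1/11)*10) - 1/96) = 1548*((-6 + 10/11) - 1/96) = 1548*(-56/11 - 1/96) = 1548*(-5387/1056) = -694923/88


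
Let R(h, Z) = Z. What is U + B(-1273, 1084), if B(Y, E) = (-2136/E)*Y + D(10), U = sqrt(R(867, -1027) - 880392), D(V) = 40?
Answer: 690622/271 + I*sqrt(881419) ≈ 2548.4 + 938.84*I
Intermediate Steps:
U = I*sqrt(881419) (U = sqrt(-1027 - 880392) = sqrt(-881419) = I*sqrt(881419) ≈ 938.84*I)
B(Y, E) = 40 - 2136*Y/E (B(Y, E) = (-2136/E)*Y + 40 = -2136*Y/E + 40 = 40 - 2136*Y/E)
U + B(-1273, 1084) = I*sqrt(881419) + (40 - 2136*(-1273)/1084) = I*sqrt(881419) + (40 - 2136*(-1273)*1/1084) = I*sqrt(881419) + (40 + 679782/271) = I*sqrt(881419) + 690622/271 = 690622/271 + I*sqrt(881419)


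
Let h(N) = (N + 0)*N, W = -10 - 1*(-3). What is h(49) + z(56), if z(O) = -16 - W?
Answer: 2392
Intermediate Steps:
W = -7 (W = -10 + 3 = -7)
h(N) = N² (h(N) = N*N = N²)
z(O) = -9 (z(O) = -16 - 1*(-7) = -16 + 7 = -9)
h(49) + z(56) = 49² - 9 = 2401 - 9 = 2392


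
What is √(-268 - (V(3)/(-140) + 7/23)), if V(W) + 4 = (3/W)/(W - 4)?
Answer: I*√27822571/322 ≈ 16.381*I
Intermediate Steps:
V(W) = -4 + 3/(W*(-4 + W)) (V(W) = -4 + (3/W)/(W - 4) = -4 + (3/W)/(-4 + W) = -4 + 3/(W*(-4 + W)))
√(-268 - (V(3)/(-140) + 7/23)) = √(-268 - (((3 - 4*3² + 16*3)/(3*(-4 + 3)))/(-140) + 7/23)) = √(-268 - (((⅓)*(3 - 4*9 + 48)/(-1))*(-1/140) + 7*(1/23))) = √(-268 - (((⅓)*(-1)*(3 - 36 + 48))*(-1/140) + 7/23)) = √(-268 - (((⅓)*(-1)*15)*(-1/140) + 7/23)) = √(-268 - (-5*(-1/140) + 7/23)) = √(-268 - (1/28 + 7/23)) = √(-268 - 1*219/644) = √(-268 - 219/644) = √(-172811/644) = I*√27822571/322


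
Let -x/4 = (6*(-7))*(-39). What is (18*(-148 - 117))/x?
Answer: 265/364 ≈ 0.72802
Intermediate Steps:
x = -6552 (x = -4*6*(-7)*(-39) = -(-168)*(-39) = -4*1638 = -6552)
(18*(-148 - 117))/x = (18*(-148 - 117))/(-6552) = (18*(-265))*(-1/6552) = -4770*(-1/6552) = 265/364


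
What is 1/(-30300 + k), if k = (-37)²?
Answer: -1/28931 ≈ -3.4565e-5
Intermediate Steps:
k = 1369
1/(-30300 + k) = 1/(-30300 + 1369) = 1/(-28931) = -1/28931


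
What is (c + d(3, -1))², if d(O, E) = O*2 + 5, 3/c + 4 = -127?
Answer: 2067844/17161 ≈ 120.50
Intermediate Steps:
c = -3/131 (c = 3/(-4 - 127) = 3/(-131) = 3*(-1/131) = -3/131 ≈ -0.022901)
d(O, E) = 5 + 2*O (d(O, E) = 2*O + 5 = 5 + 2*O)
(c + d(3, -1))² = (-3/131 + (5 + 2*3))² = (-3/131 + (5 + 6))² = (-3/131 + 11)² = (1438/131)² = 2067844/17161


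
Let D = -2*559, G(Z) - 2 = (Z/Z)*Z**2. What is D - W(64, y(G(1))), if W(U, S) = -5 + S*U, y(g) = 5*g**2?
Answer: -3993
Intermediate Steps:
G(Z) = 2 + Z**2 (G(Z) = 2 + (Z/Z)*Z**2 = 2 + 1*Z**2 = 2 + Z**2)
D = -1118
D - W(64, y(G(1))) = -1118 - (-5 + (5*(2 + 1**2)**2)*64) = -1118 - (-5 + (5*(2 + 1)**2)*64) = -1118 - (-5 + (5*3**2)*64) = -1118 - (-5 + (5*9)*64) = -1118 - (-5 + 45*64) = -1118 - (-5 + 2880) = -1118 - 1*2875 = -1118 - 2875 = -3993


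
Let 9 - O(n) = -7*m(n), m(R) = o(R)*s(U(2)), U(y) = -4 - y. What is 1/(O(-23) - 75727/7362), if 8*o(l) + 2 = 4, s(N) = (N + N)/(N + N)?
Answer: 14724/6829 ≈ 2.1561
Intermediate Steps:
s(N) = 1 (s(N) = (2*N)/((2*N)) = (2*N)*(1/(2*N)) = 1)
o(l) = ¼ (o(l) = -¼ + (⅛)*4 = -¼ + ½ = ¼)
m(R) = ¼ (m(R) = (¼)*1 = ¼)
O(n) = 43/4 (O(n) = 9 - (-7)/4 = 9 - 1*(-7/4) = 9 + 7/4 = 43/4)
1/(O(-23) - 75727/7362) = 1/(43/4 - 75727/7362) = 1/(6829/14724) = 14724/6829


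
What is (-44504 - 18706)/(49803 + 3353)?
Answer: -31605/26578 ≈ -1.1891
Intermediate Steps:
(-44504 - 18706)/(49803 + 3353) = -63210/53156 = -63210*1/53156 = -31605/26578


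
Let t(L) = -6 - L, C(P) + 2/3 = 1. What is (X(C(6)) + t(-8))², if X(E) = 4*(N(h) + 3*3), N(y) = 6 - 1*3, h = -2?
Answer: 2500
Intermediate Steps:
C(P) = ⅓ (C(P) = -⅔ + 1 = ⅓)
N(y) = 3 (N(y) = 6 - 3 = 3)
X(E) = 48 (X(E) = 4*(3 + 3*3) = 4*(3 + 9) = 4*12 = 48)
(X(C(6)) + t(-8))² = (48 + (-6 - 1*(-8)))² = (48 + (-6 + 8))² = (48 + 2)² = 50² = 2500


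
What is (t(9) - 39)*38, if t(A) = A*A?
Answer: 1596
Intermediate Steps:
t(A) = A²
(t(9) - 39)*38 = (9² - 39)*38 = (81 - 39)*38 = 42*38 = 1596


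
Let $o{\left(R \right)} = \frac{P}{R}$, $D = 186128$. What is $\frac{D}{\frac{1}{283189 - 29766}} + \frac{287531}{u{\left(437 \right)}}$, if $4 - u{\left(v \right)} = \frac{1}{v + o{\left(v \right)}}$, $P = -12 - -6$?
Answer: $\frac{36009665708854113}{763415} \approx 4.7169 \cdot 10^{10}$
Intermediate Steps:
$P = -6$ ($P = -12 + 6 = -6$)
$o{\left(R \right)} = - \frac{6}{R}$
$u{\left(v \right)} = 4 - \frac{1}{v - \frac{6}{v}}$
$\frac{D}{\frac{1}{283189 - 29766}} + \frac{287531}{u{\left(437 \right)}} = \frac{186128}{\frac{1}{283189 - 29766}} + \frac{287531}{\frac{1}{-6 + 437^{2}} \left(-24 + 437 \left(-1 + 4 \cdot 437\right)\right)} = \frac{186128}{\frac{1}{253423}} + \frac{287531}{\frac{1}{-6 + 190969} \left(-24 + 437 \left(-1 + 1748\right)\right)} = 186128 \frac{1}{\frac{1}{253423}} + \frac{287531}{\frac{1}{190963} \left(-24 + 437 \cdot 1747\right)} = 186128 \cdot 253423 + \frac{287531}{\frac{1}{190963} \left(-24 + 763439\right)} = 47169116144 + \frac{287531}{\frac{1}{190963} \cdot 763415} = 47169116144 + \frac{287531}{\frac{763415}{190963}} = 47169116144 + 287531 \cdot \frac{190963}{763415} = 47169116144 + \frac{54907782353}{763415} = \frac{36009665708854113}{763415}$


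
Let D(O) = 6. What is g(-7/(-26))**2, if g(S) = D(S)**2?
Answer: 1296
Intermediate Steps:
g(S) = 36 (g(S) = 6**2 = 36)
g(-7/(-26))**2 = 36**2 = 1296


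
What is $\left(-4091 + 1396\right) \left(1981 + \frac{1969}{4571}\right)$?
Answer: $- \frac{3486991200}{653} \approx -5.34 \cdot 10^{6}$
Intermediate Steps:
$\left(-4091 + 1396\right) \left(1981 + \frac{1969}{4571}\right) = - 2695 \left(1981 + 1969 \cdot \frac{1}{4571}\right) = - 2695 \left(1981 + \frac{1969}{4571}\right) = \left(-2695\right) \frac{9057120}{4571} = - \frac{3486991200}{653}$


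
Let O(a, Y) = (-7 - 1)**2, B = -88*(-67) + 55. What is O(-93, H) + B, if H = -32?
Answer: 6015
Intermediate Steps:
B = 5951 (B = 5896 + 55 = 5951)
O(a, Y) = 64 (O(a, Y) = (-8)**2 = 64)
O(-93, H) + B = 64 + 5951 = 6015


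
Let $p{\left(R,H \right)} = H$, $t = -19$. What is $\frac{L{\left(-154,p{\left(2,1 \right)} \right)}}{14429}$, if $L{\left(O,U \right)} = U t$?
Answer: $- \frac{19}{14429} \approx -0.0013168$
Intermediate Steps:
$L{\left(O,U \right)} = - 19 U$ ($L{\left(O,U \right)} = U \left(-19\right) = - 19 U$)
$\frac{L{\left(-154,p{\left(2,1 \right)} \right)}}{14429} = \frac{\left(-19\right) 1}{14429} = \left(-19\right) \frac{1}{14429} = - \frac{19}{14429}$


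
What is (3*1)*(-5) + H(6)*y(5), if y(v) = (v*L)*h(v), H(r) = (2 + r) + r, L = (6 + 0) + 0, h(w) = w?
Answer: 2085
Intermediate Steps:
L = 6 (L = 6 + 0 = 6)
H(r) = 2 + 2*r
y(v) = 6*v² (y(v) = (v*6)*v = (6*v)*v = 6*v²)
(3*1)*(-5) + H(6)*y(5) = (3*1)*(-5) + (2 + 2*6)*(6*5²) = 3*(-5) + (2 + 12)*(6*25) = -15 + 14*150 = -15 + 2100 = 2085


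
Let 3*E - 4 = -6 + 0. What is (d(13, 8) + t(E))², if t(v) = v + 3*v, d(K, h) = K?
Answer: 961/9 ≈ 106.78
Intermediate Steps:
E = -⅔ (E = 4/3 + (-6 + 0)/3 = 4/3 + (⅓)*(-6) = 4/3 - 2 = -⅔ ≈ -0.66667)
t(v) = 4*v
(d(13, 8) + t(E))² = (13 + 4*(-⅔))² = (13 - 8/3)² = (31/3)² = 961/9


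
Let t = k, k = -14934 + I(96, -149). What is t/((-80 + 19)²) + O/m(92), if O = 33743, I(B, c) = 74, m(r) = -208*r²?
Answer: -26286766023/6550865152 ≈ -4.0127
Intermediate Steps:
k = -14860 (k = -14934 + 74 = -14860)
t = -14860
t/((-80 + 19)²) + O/m(92) = -14860/(-80 + 19)² + 33743/((-208*92²)) = -14860/((-61)²) + 33743/((-208*8464)) = -14860/3721 + 33743/(-1760512) = -14860*1/3721 + 33743*(-1/1760512) = -14860/3721 - 33743/1760512 = -26286766023/6550865152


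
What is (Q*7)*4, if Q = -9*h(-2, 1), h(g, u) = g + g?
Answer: 1008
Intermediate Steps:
h(g, u) = 2*g
Q = 36 (Q = -18*(-2) = -9*(-4) = 36)
(Q*7)*4 = (36*7)*4 = 252*4 = 1008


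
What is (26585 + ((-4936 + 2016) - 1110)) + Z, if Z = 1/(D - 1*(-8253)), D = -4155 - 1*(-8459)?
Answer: 283223136/12557 ≈ 22555.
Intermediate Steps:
D = 4304 (D = -4155 + 8459 = 4304)
Z = 1/12557 (Z = 1/(4304 - 1*(-8253)) = 1/(4304 + 8253) = 1/12557 ≈ 7.9637e-5)
(26585 + ((-4936 + 2016) - 1110)) + Z = (26585 + ((-4936 + 2016) - 1110)) + 1/12557 = (26585 + (-2920 - 1110)) + 1/12557 = (26585 - 4030) + 1/12557 = 22555 + 1/12557 = 283223136/12557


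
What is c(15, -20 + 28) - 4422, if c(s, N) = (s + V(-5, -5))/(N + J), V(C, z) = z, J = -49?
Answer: -181312/41 ≈ -4422.2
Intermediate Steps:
c(s, N) = (-5 + s)/(-49 + N) (c(s, N) = (s - 5)/(N - 49) = (-5 + s)/(-49 + N))
c(15, -20 + 28) - 4422 = (-5 + 15)/(-49 + (-20 + 28)) - 4422 = 10/(-49 + 8) - 4422 = 10/(-41) - 4422 = -1/41*10 - 4422 = -10/41 - 4422 = -181312/41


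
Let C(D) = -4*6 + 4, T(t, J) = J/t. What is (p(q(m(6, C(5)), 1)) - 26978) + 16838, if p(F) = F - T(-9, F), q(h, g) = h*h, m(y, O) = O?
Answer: -87260/9 ≈ -9695.6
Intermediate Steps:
C(D) = -20 (C(D) = -24 + 4 = -20)
q(h, g) = h²
p(F) = 10*F/9 (p(F) = F - F/(-9) = F - F*(-1)/9 = F - (-1)*F/9 = F + F/9 = 10*F/9)
(p(q(m(6, C(5)), 1)) - 26978) + 16838 = ((10/9)*(-20)² - 26978) + 16838 = ((10/9)*400 - 26978) + 16838 = (4000/9 - 26978) + 16838 = -238802/9 + 16838 = -87260/9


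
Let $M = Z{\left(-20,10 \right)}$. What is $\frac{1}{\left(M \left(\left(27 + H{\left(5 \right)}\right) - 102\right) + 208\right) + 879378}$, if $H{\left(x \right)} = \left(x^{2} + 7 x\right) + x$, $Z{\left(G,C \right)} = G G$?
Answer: $\frac{1}{875586} \approx 1.1421 \cdot 10^{-6}$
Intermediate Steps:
$Z{\left(G,C \right)} = G^{2}$
$M = 400$ ($M = \left(-20\right)^{2} = 400$)
$H{\left(x \right)} = x^{2} + 8 x$
$\frac{1}{\left(M \left(\left(27 + H{\left(5 \right)}\right) - 102\right) + 208\right) + 879378} = \frac{1}{\left(400 \left(\left(27 + 5 \left(8 + 5\right)\right) - 102\right) + 208\right) + 879378} = \frac{1}{\left(400 \left(\left(27 + 5 \cdot 13\right) - 102\right) + 208\right) + 879378} = \frac{1}{\left(400 \left(\left(27 + 65\right) - 102\right) + 208\right) + 879378} = \frac{1}{\left(400 \left(92 - 102\right) + 208\right) + 879378} = \frac{1}{\left(400 \left(-10\right) + 208\right) + 879378} = \frac{1}{\left(-4000 + 208\right) + 879378} = \frac{1}{-3792 + 879378} = \frac{1}{875586}$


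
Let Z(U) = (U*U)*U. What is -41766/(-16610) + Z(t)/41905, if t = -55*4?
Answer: -17511307577/69604205 ≈ -251.58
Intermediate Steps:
t = -220
Z(U) = U³ (Z(U) = U²*U = U³)
-41766/(-16610) + Z(t)/41905 = -41766/(-16610) + (-220)³/41905 = -41766*(-1/16610) - 10648000*1/41905 = 20883/8305 - 2129600/8381 = -17511307577/69604205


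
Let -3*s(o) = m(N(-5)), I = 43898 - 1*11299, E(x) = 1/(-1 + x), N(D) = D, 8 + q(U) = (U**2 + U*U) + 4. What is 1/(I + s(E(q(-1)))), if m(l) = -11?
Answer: 3/97808 ≈ 3.0672e-5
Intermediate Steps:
q(U) = -4 + 2*U**2 (q(U) = -8 + ((U**2 + U*U) + 4) = -8 + ((U**2 + U**2) + 4) = -8 + (2*U**2 + 4) = -8 + (4 + 2*U**2) = -4 + 2*U**2)
I = 32599 (I = 43898 - 11299 = 32599)
s(o) = 11/3 (s(o) = -1/3*(-11) = 11/3)
1/(I + s(E(q(-1)))) = 1/(32599 + 11/3) = 1/(97808/3) = 3/97808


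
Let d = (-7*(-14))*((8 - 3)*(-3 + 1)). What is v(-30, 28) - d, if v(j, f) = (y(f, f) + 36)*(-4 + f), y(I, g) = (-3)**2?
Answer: 2060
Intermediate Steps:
y(I, g) = 9
v(j, f) = -180 + 45*f (v(j, f) = (9 + 36)*(-4 + f) = 45*(-4 + f) = -180 + 45*f)
d = -980 (d = 98*(5*(-2)) = 98*(-10) = -980)
v(-30, 28) - d = (-180 + 45*28) - 1*(-980) = (-180 + 1260) + 980 = 1080 + 980 = 2060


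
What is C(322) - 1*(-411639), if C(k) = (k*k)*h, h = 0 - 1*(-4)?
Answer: 826375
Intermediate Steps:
h = 4 (h = 0 + 4 = 4)
C(k) = 4*k**2 (C(k) = (k*k)*4 = k**2*4 = 4*k**2)
C(322) - 1*(-411639) = 4*322**2 - 1*(-411639) = 4*103684 + 411639 = 414736 + 411639 = 826375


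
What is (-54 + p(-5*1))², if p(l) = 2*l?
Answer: 4096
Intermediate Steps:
(-54 + p(-5*1))² = (-54 + 2*(-5*1))² = (-54 + 2*(-5))² = (-54 - 10)² = (-64)² = 4096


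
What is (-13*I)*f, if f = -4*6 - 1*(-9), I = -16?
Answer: -3120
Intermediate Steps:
f = -15 (f = -24 + 9 = -15)
(-13*I)*f = -13*(-16)*(-15) = 208*(-15) = -3120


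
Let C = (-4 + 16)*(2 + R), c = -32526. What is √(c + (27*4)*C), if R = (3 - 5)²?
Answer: 15*I*√110 ≈ 157.32*I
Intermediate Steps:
R = 4 (R = (-2)² = 4)
C = 72 (C = (-4 + 16)*(2 + 4) = 12*6 = 72)
√(c + (27*4)*C) = √(-32526 + (27*4)*72) = √(-32526 + 108*72) = √(-32526 + 7776) = √(-24750) = 15*I*√110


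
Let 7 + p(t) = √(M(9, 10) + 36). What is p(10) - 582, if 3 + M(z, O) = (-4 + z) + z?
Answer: -589 + √47 ≈ -582.14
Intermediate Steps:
M(z, O) = -7 + 2*z (M(z, O) = -3 + ((-4 + z) + z) = -3 + (-4 + 2*z) = -7 + 2*z)
p(t) = -7 + √47 (p(t) = -7 + √((-7 + 2*9) + 36) = -7 + √((-7 + 18) + 36) = -7 + √(11 + 36) = -7 + √47)
p(10) - 582 = (-7 + √47) - 582 = -589 + √47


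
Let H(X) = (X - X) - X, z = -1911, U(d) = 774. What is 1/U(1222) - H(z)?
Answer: -1479113/774 ≈ -1911.0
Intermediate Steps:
H(X) = -X (H(X) = 0 - X = -X)
1/U(1222) - H(z) = 1/774 - (-1)*(-1911) = 1/774 - 1*1911 = 1/774 - 1911 = -1479113/774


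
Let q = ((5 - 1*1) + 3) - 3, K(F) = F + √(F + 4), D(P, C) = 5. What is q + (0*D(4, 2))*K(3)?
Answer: 4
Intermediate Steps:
K(F) = F + √(4 + F)
q = 4 (q = ((5 - 1) + 3) - 3 = (4 + 3) - 3 = 7 - 3 = 4)
q + (0*D(4, 2))*K(3) = 4 + (0*5)*(3 + √(4 + 3)) = 4 + 0*(3 + √7) = 4 + 0 = 4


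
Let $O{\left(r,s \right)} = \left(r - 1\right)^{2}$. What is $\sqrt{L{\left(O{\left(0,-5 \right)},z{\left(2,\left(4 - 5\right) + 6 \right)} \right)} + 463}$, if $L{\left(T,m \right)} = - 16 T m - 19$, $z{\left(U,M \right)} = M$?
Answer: $2 \sqrt{91} \approx 19.079$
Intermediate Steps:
$O{\left(r,s \right)} = \left(-1 + r\right)^{2}$
$L{\left(T,m \right)} = -19 - 16 T m$ ($L{\left(T,m \right)} = - 16 T m - 19 = -19 - 16 T m$)
$\sqrt{L{\left(O{\left(0,-5 \right)},z{\left(2,\left(4 - 5\right) + 6 \right)} \right)} + 463} = \sqrt{\left(-19 - 16 \left(-1 + 0\right)^{2} \left(\left(4 - 5\right) + 6\right)\right) + 463} = \sqrt{\left(-19 - 16 \left(-1\right)^{2} \left(-1 + 6\right)\right) + 463} = \sqrt{\left(-19 - 16 \cdot 5\right) + 463} = \sqrt{\left(-19 - 80\right) + 463} = \sqrt{-99 + 463} = \sqrt{364} = 2 \sqrt{91}$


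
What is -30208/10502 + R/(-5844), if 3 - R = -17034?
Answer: -1004119/173372 ≈ -5.7917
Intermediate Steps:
R = 17037 (R = 3 - 1*(-17034) = 3 + 17034 = 17037)
-30208/10502 + R/(-5844) = -30208/10502 + 17037/(-5844) = -30208*1/10502 + 17037*(-1/5844) = -256/89 - 5679/1948 = -1004119/173372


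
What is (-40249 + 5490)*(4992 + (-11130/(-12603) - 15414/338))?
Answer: -122088037538429/709969 ≈ -1.7196e+8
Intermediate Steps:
(-40249 + 5490)*(4992 + (-11130/(-12603) - 15414/338)) = -34759*(4992 + (-11130*(-1/12603) - 15414*1/338)) = -34759*(4992 + (3710/4201 - 7707/169)) = -34759*(4992 - 31750117/709969) = -34759*3512415131/709969 = -122088037538429/709969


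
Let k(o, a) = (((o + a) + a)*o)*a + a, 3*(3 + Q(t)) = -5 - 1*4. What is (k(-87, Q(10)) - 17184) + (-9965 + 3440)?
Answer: -75393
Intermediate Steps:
Q(t) = -6 (Q(t) = -3 + (-5 - 1*4)/3 = -3 + (-5 - 4)/3 = -3 + (1/3)*(-9) = -3 - 3 = -6)
k(o, a) = a + a*o*(o + 2*a) (k(o, a) = (((a + o) + a)*o)*a + a = ((o + 2*a)*o)*a + a = (o*(o + 2*a))*a + a = a*o*(o + 2*a) + a = a + a*o*(o + 2*a))
(k(-87, Q(10)) - 17184) + (-9965 + 3440) = (-6*(1 + (-87)**2 + 2*(-6)*(-87)) - 17184) + (-9965 + 3440) = (-6*(1 + 7569 + 1044) - 17184) - 6525 = (-6*8614 - 17184) - 6525 = (-51684 - 17184) - 6525 = -68868 - 6525 = -75393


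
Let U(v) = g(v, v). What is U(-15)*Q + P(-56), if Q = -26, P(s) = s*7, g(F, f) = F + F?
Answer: 388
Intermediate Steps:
g(F, f) = 2*F
U(v) = 2*v
P(s) = 7*s
U(-15)*Q + P(-56) = (2*(-15))*(-26) + 7*(-56) = -30*(-26) - 392 = 780 - 392 = 388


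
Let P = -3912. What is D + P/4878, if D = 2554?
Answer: 2075750/813 ≈ 2553.2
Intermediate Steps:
D + P/4878 = 2554 - 3912/4878 = 2554 - 3912*1/4878 = 2554 - 652/813 = 2075750/813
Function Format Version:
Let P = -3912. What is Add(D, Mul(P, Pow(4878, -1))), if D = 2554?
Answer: Rational(2075750, 813) ≈ 2553.2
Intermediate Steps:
Add(D, Mul(P, Pow(4878, -1))) = Add(2554, Mul(-3912, Pow(4878, -1))) = Add(2554, Mul(-3912, Rational(1, 4878))) = Add(2554, Rational(-652, 813)) = Rational(2075750, 813)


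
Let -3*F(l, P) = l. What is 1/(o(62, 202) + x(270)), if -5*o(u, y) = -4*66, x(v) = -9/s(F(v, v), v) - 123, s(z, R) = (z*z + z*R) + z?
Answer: -1810/127061 ≈ -0.014245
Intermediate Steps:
F(l, P) = -l/3
s(z, R) = z + z**2 + R*z (s(z, R) = (z**2 + R*z) + z = z + z**2 + R*z)
x(v) = -123 + 27/(v*(1 + 2*v/3)) (x(v) = -9*(-3/(v*(1 + v - v/3))) - 123 = -9*(-3/(v*(1 + 2*v/3))) - 123 = -(-27)/(v*(1 + 2*v/3)) - 123 = 27/(v*(1 + 2*v/3)) - 123 = -123 + 27/(v*(1 + 2*v/3)))
o(u, y) = 264/5 (o(u, y) = -(-4)*66/5 = -1/5*(-264) = 264/5)
1/(o(62, 202) + x(270)) = 1/(264/5 + 3*(27 - 41*270*(3 + 2*270))/(270*(3 + 2*270))) = 1/(264/5 + 3*(1/270)*(27 - 41*270*(3 + 540))/(3 + 540)) = 1/(264/5 + 3*(1/270)*(27 - 41*270*543)/543) = 1/(264/5 + 3*(1/270)*(1/543)*(27 - 6011010)) = 1/(264/5 + 3*(1/270)*(1/543)*(-6010983)) = 1/(264/5 - 222629/1810) = 1/(-127061/1810) = -1810/127061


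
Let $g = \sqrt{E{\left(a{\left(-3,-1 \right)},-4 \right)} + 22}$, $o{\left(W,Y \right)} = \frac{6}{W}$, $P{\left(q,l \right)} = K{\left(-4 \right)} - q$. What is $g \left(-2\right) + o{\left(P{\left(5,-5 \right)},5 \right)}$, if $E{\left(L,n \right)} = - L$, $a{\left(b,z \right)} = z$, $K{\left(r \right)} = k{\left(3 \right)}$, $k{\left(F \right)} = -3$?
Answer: $- \frac{3}{4} - 2 \sqrt{23} \approx -10.342$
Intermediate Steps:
$K{\left(r \right)} = -3$
$P{\left(q,l \right)} = -3 - q$
$g = \sqrt{23}$ ($g = \sqrt{\left(-1\right) \left(-1\right) + 22} = \sqrt{1 + 22} = \sqrt{23} \approx 4.7958$)
$g \left(-2\right) + o{\left(P{\left(5,-5 \right)},5 \right)} = \sqrt{23} \left(-2\right) + \frac{6}{-3 - 5} = - 2 \sqrt{23} + \frac{6}{-3 - 5} = - 2 \sqrt{23} + \frac{6}{-8} = - 2 \sqrt{23} + 6 \left(- \frac{1}{8}\right) = - 2 \sqrt{23} - \frac{3}{4} = - \frac{3}{4} - 2 \sqrt{23}$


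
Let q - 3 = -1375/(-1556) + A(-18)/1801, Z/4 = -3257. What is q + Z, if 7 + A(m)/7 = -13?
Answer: -36498428365/2802356 ≈ -13024.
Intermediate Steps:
Z = -13028 (Z = 4*(-3257) = -13028)
A(m) = -140 (A(m) = -49 + 7*(-13) = -49 - 91 = -140)
q = 10665603/2802356 (q = 3 + (-1375/(-1556) - 140/1801) = 3 + (-1375*(-1/1556) - 140*1/1801) = 3 + (1375/1556 - 140/1801) = 3 + 2258535/2802356 = 10665603/2802356 ≈ 3.8059)
q + Z = 10665603/2802356 - 13028 = -36498428365/2802356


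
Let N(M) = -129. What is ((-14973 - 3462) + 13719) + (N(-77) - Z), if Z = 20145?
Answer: -24990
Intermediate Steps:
((-14973 - 3462) + 13719) + (N(-77) - Z) = ((-14973 - 3462) + 13719) + (-129 - 1*20145) = (-18435 + 13719) + (-129 - 20145) = -4716 - 20274 = -24990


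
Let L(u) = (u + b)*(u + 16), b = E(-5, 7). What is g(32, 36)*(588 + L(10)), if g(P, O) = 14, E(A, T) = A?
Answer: 10052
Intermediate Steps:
b = -5
L(u) = (-5 + u)*(16 + u) (L(u) = (u - 5)*(u + 16) = (-5 + u)*(16 + u))
g(32, 36)*(588 + L(10)) = 14*(588 + (-80 + 10² + 11*10)) = 14*(588 + (-80 + 100 + 110)) = 14*(588 + 130) = 14*718 = 10052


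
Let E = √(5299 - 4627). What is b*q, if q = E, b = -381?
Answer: -1524*√42 ≈ -9876.7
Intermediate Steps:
E = 4*√42 (E = √672 = 4*√42 ≈ 25.923)
q = 4*√42 ≈ 25.923
b*q = -1524*√42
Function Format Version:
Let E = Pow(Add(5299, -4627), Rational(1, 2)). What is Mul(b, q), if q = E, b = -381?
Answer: Mul(-1524, Pow(42, Rational(1, 2))) ≈ -9876.7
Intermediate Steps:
E = Mul(4, Pow(42, Rational(1, 2))) (E = Pow(672, Rational(1, 2)) = Mul(4, Pow(42, Rational(1, 2))) ≈ 25.923)
q = Mul(4, Pow(42, Rational(1, 2))) ≈ 25.923
Mul(b, q) = Mul(-381, Mul(4, Pow(42, Rational(1, 2)))) = Mul(-1524, Pow(42, Rational(1, 2)))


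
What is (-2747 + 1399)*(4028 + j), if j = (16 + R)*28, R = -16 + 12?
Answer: -5882672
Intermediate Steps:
R = -4
j = 336 (j = (16 - 4)*28 = 12*28 = 336)
(-2747 + 1399)*(4028 + j) = (-2747 + 1399)*(4028 + 336) = -1348*4364 = -5882672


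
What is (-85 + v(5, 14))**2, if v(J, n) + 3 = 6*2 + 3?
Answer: 5329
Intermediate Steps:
v(J, n) = 12 (v(J, n) = -3 + (6*2 + 3) = -3 + (12 + 3) = -3 + 15 = 12)
(-85 + v(5, 14))**2 = (-85 + 12)**2 = (-73)**2 = 5329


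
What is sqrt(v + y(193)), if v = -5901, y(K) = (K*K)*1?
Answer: 2*sqrt(7837) ≈ 177.05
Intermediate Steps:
y(K) = K**2 (y(K) = K**2*1 = K**2)
sqrt(v + y(193)) = sqrt(-5901 + 193**2) = sqrt(-5901 + 37249) = sqrt(31348) = 2*sqrt(7837)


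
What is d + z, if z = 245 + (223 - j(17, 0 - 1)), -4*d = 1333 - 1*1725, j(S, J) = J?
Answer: 567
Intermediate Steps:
d = 98 (d = -(1333 - 1*1725)/4 = -(1333 - 1725)/4 = -1/4*(-392) = 98)
z = 469 (z = 245 + (223 - (0 - 1)) = 245 + (223 - 1*(-1)) = 245 + (223 + 1) = 245 + 224 = 469)
d + z = 98 + 469 = 567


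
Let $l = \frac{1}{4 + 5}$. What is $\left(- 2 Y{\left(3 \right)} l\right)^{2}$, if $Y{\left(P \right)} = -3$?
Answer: $\frac{4}{9} \approx 0.44444$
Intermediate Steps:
$l = \frac{1}{9} \approx 0.11111$
$\left(- 2 Y{\left(3 \right)} l\right)^{2} = \left(\left(-2\right) \left(-3\right) \frac{1}{9}\right)^{2} = \left(6 \cdot \frac{1}{9}\right)^{2} = \left(\frac{2}{3}\right)^{2} = \frac{4}{9}$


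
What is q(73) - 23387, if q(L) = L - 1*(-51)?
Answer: -23263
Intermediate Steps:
q(L) = 51 + L (q(L) = L + 51 = 51 + L)
q(73) - 23387 = (51 + 73) - 23387 = 124 - 23387 = -23263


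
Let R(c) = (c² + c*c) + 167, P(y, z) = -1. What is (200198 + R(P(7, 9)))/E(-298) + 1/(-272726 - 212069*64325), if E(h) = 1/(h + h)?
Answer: -3724006088874640501/31184438375 ≈ -1.1942e+8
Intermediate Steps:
R(c) = 167 + 2*c² (R(c) = (c² + c²) + 167 = 2*c² + 167 = 167 + 2*c²)
E(h) = 1/(2*h)
(200198 + R(P(7, 9)))/E(-298) + 1/(-272726 - 212069*64325) = (200198 + (167 + 2*(-1)²))/(((½)/(-298))) + 1/(-272726 - 212069*64325) = (200198 + (167 + 2*1))/(((½)*(-1/298))) + (1/64325)/(-484795) = (200198 + (167 + 2))/(-1/596) - 1/484795*1/64325 = (200198 + 169)*(-596) - 1/31184438375 = 200367*(-596) - 1/31184438375 = -119418732 - 1/31184438375 = -3724006088874640501/31184438375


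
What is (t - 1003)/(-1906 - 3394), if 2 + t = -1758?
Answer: 2763/5300 ≈ 0.52132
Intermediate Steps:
t = -1760 (t = -2 - 1758 = -1760)
(t - 1003)/(-1906 - 3394) = (-1760 - 1003)/(-1906 - 3394) = -2763/(-5300) = -2763*(-1/5300) = 2763/5300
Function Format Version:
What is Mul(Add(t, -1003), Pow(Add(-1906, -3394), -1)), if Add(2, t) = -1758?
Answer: Rational(2763, 5300) ≈ 0.52132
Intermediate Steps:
t = -1760 (t = Add(-2, -1758) = -1760)
Mul(Add(t, -1003), Pow(Add(-1906, -3394), -1)) = Mul(Add(-1760, -1003), Pow(Add(-1906, -3394), -1)) = Mul(-2763, Pow(-5300, -1)) = Mul(-2763, Rational(-1, 5300)) = Rational(2763, 5300)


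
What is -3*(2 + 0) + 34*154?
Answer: 5230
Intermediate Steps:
-3*(2 + 0) + 34*154 = -3*2 + 5236 = -6 + 5236 = 5230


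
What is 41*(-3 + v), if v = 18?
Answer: 615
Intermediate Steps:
41*(-3 + v) = 41*(-3 + 18) = 41*15 = 615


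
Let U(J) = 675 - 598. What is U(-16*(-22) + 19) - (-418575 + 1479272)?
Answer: -1060620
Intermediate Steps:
U(J) = 77
U(-16*(-22) + 19) - (-418575 + 1479272) = 77 - (-418575 + 1479272) = 77 - 1*1060697 = 77 - 1060697 = -1060620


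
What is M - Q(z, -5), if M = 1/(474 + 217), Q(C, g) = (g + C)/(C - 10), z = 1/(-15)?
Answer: -52365/104341 ≈ -0.50186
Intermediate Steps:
z = -1/15 ≈ -0.066667
Q(C, g) = (C + g)/(-10 + C)
M = 1/691 ≈ 0.0014472
M - Q(z, -5) = 1/691 - (-1/15 - 5)/(-10 - 1/15) = 1/691 - (-76)/((-151/15)*15) = 1/691 - (-15)*(-76)/(151*15) = 1/691 - 1*76/151 = 1/691 - 76/151 = -52365/104341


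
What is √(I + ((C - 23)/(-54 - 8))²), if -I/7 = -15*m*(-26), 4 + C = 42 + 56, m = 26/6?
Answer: I*√45469479/62 ≈ 108.76*I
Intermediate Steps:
m = 13/3 (m = 26*(⅙) = 13/3 ≈ 4.3333)
C = 94 (C = -4 + (42 + 56) = -4 + 98 = 94)
I = -11830 (I = -7*(-15*13/3)*(-26) = -(-455)*(-26) = -7*1690 = -11830)
√(I + ((C - 23)/(-54 - 8))²) = √(-11830 + ((94 - 23)/(-54 - 8))²) = √(-11830 + (71/(-62))²) = √(-11830 + (71*(-1/62))²) = √(-11830 + (-71/62)²) = √(-11830 + 5041/3844) = √(-45469479/3844) = I*√45469479/62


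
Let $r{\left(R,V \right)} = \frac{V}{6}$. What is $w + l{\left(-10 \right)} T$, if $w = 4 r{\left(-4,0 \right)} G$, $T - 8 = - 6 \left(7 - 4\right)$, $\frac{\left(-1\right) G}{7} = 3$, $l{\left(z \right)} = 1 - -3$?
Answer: $-40$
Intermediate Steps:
$l{\left(z \right)} = 4$ ($l{\left(z \right)} = 1 + 3 = 4$)
$G = -21$ ($G = \left(-7\right) 3 = -21$)
$r{\left(R,V \right)} = \frac{V}{6}$ ($r{\left(R,V \right)} = V \frac{1}{6} = \frac{V}{6}$)
$T = -10$ ($T = 8 - 6 \left(7 - 4\right) = 8 - 18 = -10$)
$w = 0$ ($w = 4 \cdot \frac{1}{6} \cdot 0 \left(-21\right) = 4 \cdot 0 \left(-21\right) = 0 \left(-21\right) = 0$)
$w + l{\left(-10 \right)} T = 0 + 4 \left(-10\right) = 0 - 40 = -40$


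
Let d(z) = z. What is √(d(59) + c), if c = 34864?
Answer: √34923 ≈ 186.88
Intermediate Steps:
√(d(59) + c) = √(59 + 34864) = √34923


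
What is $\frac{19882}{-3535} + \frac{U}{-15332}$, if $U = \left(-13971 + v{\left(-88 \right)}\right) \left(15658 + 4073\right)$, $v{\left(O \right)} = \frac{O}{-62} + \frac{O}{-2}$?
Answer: $\frac{30100741995361}{1680157220} \approx 17915.0$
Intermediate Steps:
$v{\left(O \right)} = - \frac{16 O}{31}$ ($v{\left(O \right)} = O \left(- \frac{1}{62}\right) + O \left(- \frac{1}{2}\right) = - \frac{O}{62} - \frac{O}{2} = - \frac{16 O}{31}$)
$U = - \frac{8517734583}{31}$ ($U = \left(-13971 - - \frac{1408}{31}\right) \left(15658 + 4073\right) = \left(-13971 + \frac{1408}{31}\right) 19731 = \left(- \frac{431693}{31}\right) 19731 = - \frac{8517734583}{31} \approx -2.7477 \cdot 10^{8}$)
$\frac{19882}{-3535} + \frac{U}{-15332} = \frac{19882}{-3535} - \frac{8517734583}{31 \left(-15332\right)} = 19882 \left(- \frac{1}{3535}\right) - - \frac{8517734583}{475292} = - \frac{19882}{3535} + \frac{8517734583}{475292} = \frac{30100741995361}{1680157220}$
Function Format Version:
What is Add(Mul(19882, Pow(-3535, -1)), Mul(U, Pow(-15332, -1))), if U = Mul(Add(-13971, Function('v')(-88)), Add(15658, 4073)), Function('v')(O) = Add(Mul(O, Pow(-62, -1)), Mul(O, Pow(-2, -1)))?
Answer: Rational(30100741995361, 1680157220) ≈ 17915.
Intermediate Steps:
Function('v')(O) = Mul(Rational(-16, 31), O) (Function('v')(O) = Add(Mul(O, Rational(-1, 62)), Mul(O, Rational(-1, 2))) = Add(Mul(Rational(-1, 62), O), Mul(Rational(-1, 2), O)) = Mul(Rational(-16, 31), O))
U = Rational(-8517734583, 31) (U = Mul(Add(-13971, Mul(Rational(-16, 31), -88)), Add(15658, 4073)) = Mul(Add(-13971, Rational(1408, 31)), 19731) = Mul(Rational(-431693, 31), 19731) = Rational(-8517734583, 31) ≈ -2.7477e+8)
Add(Mul(19882, Pow(-3535, -1)), Mul(U, Pow(-15332, -1))) = Add(Mul(19882, Pow(-3535, -1)), Mul(Rational(-8517734583, 31), Pow(-15332, -1))) = Add(Mul(19882, Rational(-1, 3535)), Mul(Rational(-8517734583, 31), Rational(-1, 15332))) = Add(Rational(-19882, 3535), Rational(8517734583, 475292)) = Rational(30100741995361, 1680157220)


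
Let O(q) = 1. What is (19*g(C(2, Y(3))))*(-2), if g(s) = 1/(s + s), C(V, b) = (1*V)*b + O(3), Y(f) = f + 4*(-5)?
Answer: 19/33 ≈ 0.57576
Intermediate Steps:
Y(f) = -20 + f (Y(f) = f - 20 = -20 + f)
C(V, b) = 1 + V*b (C(V, b) = (1*V)*b + 1 = V*b + 1 = 1 + V*b)
g(s) = 1/(2*s)
(19*g(C(2, Y(3))))*(-2) = (19*(1/(2*(1 + 2*(-20 + 3)))))*(-2) = (19*(1/(2*(1 + 2*(-17)))))*(-2) = (19*(1/(2*(1 - 34))))*(-2) = (19*((1/2)/(-33)))*(-2) = (19*((1/2)*(-1/33)))*(-2) = (19*(-1/66))*(-2) = -19/66*(-2) = 19/33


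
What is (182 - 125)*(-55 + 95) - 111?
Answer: 2169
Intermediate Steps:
(182 - 125)*(-55 + 95) - 111 = 57*40 - 111 = 2280 - 111 = 2169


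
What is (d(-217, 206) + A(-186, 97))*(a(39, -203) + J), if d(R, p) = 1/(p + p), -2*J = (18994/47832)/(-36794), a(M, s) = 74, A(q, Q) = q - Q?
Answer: -5061578397014985/241697136832 ≈ -20942.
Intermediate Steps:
J = 9497/1759930608 (J = -18994/47832/(2*(-36794)) = -18994*(1/47832)*(-1)/(2*36794) = -9497*(-1)/(47832*36794) = -½*(-9497/879965304) = 9497/1759930608 ≈ 5.3962e-6)
d(R, p) = 1/(2*p)
(d(-217, 206) + A(-186, 97))*(a(39, -203) + J) = ((½)/206 + (-186 - 1*97))*(74 + 9497/1759930608) = ((½)*(1/206) + (-186 - 97))*(130234874489/1759930608) = (1/412 - 283)*(130234874489/1759930608) = -116595/412*130234874489/1759930608 = -5061578397014985/241697136832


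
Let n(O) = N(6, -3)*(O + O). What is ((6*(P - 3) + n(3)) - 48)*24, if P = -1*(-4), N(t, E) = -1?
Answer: -1152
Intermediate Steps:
P = 4
n(O) = -2*O (n(O) = -(O + O) = -2*O)
((6*(P - 3) + n(3)) - 48)*24 = ((6*(4 - 3) - 2*3) - 48)*24 = ((6*1 - 6) - 48)*24 = ((6 - 6) - 48)*24 = (0 - 48)*24 = -48*24 = -1152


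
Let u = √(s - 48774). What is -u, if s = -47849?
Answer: -I*√96623 ≈ -310.84*I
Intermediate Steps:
u = I*√96623 (u = √(-47849 - 48774) = √(-96623) = I*√96623 ≈ 310.84*I)
-u = -I*√96623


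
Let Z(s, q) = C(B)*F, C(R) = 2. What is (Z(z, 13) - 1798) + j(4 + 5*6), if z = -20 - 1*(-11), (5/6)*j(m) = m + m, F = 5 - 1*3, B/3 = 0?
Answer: -8562/5 ≈ -1712.4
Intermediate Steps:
B = 0 (B = 3*0 = 0)
F = 2 (F = 5 - 3 = 2)
j(m) = 12*m/5 (j(m) = 6*(m + m)/5 = 6*(2*m)/5 = 12*m/5)
z = -9 (z = -20 + 11 = -9)
Z(s, q) = 4 (Z(s, q) = 2*2 = 4)
(Z(z, 13) - 1798) + j(4 + 5*6) = (4 - 1798) + 12*(4 + 5*6)/5 = -1794 + 12*(4 + 30)/5 = -1794 + (12/5)*34 = -1794 + 408/5 = -8562/5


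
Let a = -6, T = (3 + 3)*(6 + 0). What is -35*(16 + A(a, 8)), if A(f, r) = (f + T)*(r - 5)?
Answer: -3710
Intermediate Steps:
T = 36 (T = 6*6 = 36)
A(f, r) = (-5 + r)*(36 + f) (A(f, r) = (f + 36)*(r - 5) = (36 + f)*(-5 + r) = (-5 + r)*(36 + f))
-35*(16 + A(a, 8)) = -35*(16 + (-180 - 5*(-6) + 36*8 - 6*8)) = -35*(16 + (-180 + 30 + 288 - 48)) = -35*(16 + 90) = -35*106 = -3710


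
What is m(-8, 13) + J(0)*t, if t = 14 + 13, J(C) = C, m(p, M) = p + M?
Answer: 5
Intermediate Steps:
m(p, M) = M + p
t = 27
m(-8, 13) + J(0)*t = (13 - 8) + 0*27 = 5 + 0 = 5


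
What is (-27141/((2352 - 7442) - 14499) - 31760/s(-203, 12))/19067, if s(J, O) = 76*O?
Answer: -1965112/1120510389 ≈ -0.0017538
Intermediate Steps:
(-27141/((2352 - 7442) - 14499) - 31760/s(-203, 12))/19067 = (-27141/((2352 - 7442) - 14499) - 31760/(76*12))/19067 = (-27141/(-5090 - 14499) - 31760/912)*(1/19067) = (-27141/(-19589) - 31760*1/912)*(1/19067) = (-27141*(-1/19589) - 1985/57)*(1/19067) = (27141/19589 - 1985/57)*(1/19067) = -1965112/58767*1/19067 = -1965112/1120510389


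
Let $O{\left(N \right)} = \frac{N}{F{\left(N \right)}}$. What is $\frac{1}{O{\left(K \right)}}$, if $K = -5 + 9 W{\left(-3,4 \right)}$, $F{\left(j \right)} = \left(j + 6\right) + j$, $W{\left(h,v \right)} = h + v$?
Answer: $\frac{7}{2} \approx 3.5$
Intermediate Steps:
$F{\left(j \right)} = 6 + 2 j$ ($F{\left(j \right)} = \left(6 + j\right) + j = 6 + 2 j$)
$K = 4$ ($K = -5 + 9 \left(-3 + 4\right) = -5 + 9 \cdot 1 = -5 + 9 = 4$)
$O{\left(N \right)} = \frac{N}{6 + 2 N}$
$\frac{1}{O{\left(K \right)}} = \frac{1}{\frac{1}{2} \cdot 4 \frac{1}{3 + 4}} = \frac{1}{\frac{1}{2} \cdot 4 \cdot \frac{1}{7}} = \frac{1}{\frac{2}{7}} = \frac{7}{2}$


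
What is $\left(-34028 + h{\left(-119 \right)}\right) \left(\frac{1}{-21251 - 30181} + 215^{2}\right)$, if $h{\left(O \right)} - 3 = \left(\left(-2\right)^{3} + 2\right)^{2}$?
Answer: $- \frac{80806950879811}{51432} \approx -1.5711 \cdot 10^{9}$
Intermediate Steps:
$h{\left(O \right)} = 39$ ($h{\left(O \right)} = 3 + \left(\left(-2\right)^{3} + 2\right)^{2} = 3 + \left(-8 + 2\right)^{2} = 3 + \left(-6\right)^{2} = 3 + 36 = 39$)
$\left(-34028 + h{\left(-119 \right)}\right) \left(\frac{1}{-21251 - 30181} + 215^{2}\right) = \left(-34028 + 39\right) \left(\frac{1}{-21251 - 30181} + 215^{2}\right) = - 33989 \left(\frac{1}{-51432} + 46225\right) = - 33989 \left(- \frac{1}{51432} + 46225\right) = \left(-33989\right) \frac{2377444199}{51432} = - \frac{80806950879811}{51432}$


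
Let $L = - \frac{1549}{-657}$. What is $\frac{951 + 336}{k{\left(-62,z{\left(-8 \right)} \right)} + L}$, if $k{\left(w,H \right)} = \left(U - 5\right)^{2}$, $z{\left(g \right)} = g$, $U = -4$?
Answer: $\frac{845559}{54766} \approx 15.439$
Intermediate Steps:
$k{\left(w,H \right)} = 81$ ($k{\left(w,H \right)} = \left(-4 - 5\right)^{2} = \left(-9\right)^{2} = 81$)
$L = \frac{1549}{657}$ ($L = \left(-1549\right) \left(- \frac{1}{657}\right) = \frac{1549}{657} \approx 2.3577$)
$\frac{951 + 336}{k{\left(-62,z{\left(-8 \right)} \right)} + L} = \frac{951 + 336}{81 + \frac{1549}{657}} = \frac{1287}{\frac{54766}{657}} = 1287 \cdot \frac{657}{54766} = \frac{845559}{54766}$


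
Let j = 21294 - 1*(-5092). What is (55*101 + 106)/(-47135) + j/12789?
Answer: 1171305581/602809515 ≈ 1.9431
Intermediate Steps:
j = 26386 (j = 21294 + 5092 = 26386)
(55*101 + 106)/(-47135) + j/12789 = (55*101 + 106)/(-47135) + 26386/12789 = (5555 + 106)*(-1/47135) + 26386*(1/12789) = 5661*(-1/47135) + 26386/12789 = -5661/47135 + 26386/12789 = 1171305581/602809515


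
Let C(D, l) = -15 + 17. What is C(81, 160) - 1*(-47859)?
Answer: 47861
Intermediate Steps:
C(D, l) = 2
C(81, 160) - 1*(-47859) = 2 - 1*(-47859) = 2 + 47859 = 47861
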